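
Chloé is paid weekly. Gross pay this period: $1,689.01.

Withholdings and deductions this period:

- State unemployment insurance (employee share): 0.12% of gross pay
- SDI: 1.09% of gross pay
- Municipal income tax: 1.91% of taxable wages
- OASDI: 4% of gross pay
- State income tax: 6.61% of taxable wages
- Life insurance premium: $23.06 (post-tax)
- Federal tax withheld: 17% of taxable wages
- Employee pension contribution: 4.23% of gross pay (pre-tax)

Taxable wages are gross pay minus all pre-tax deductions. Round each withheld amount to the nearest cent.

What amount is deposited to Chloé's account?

$1,093.69

Employee pension contribution: $1,689.01 × 0.0423 = $71.45
Taxable wages = $1,689.01 − $71.45 = $1,617.56
Municipal income tax: $1,617.56 × 0.0191 = $30.90
Federal tax withheld: $1,617.56 × 0.17 = $274.99
State income tax: $1,617.56 × 0.0661 = $106.92
OASDI: $1,689.01 × 0.04 = $67.56
State unemployment insurance (employee share): $1,689.01 × 0.0012 = $2.03
SDI: $1,689.01 × 0.0109 = $18.41
Life insurance premium: $23.06
Total deductions = $71.45 + $30.90 + $274.99 + $106.92 + $67.56 + $2.03 + $18.41 + $23.06 = $595.32
Net pay = $1,689.01 − $595.32 = $1,093.69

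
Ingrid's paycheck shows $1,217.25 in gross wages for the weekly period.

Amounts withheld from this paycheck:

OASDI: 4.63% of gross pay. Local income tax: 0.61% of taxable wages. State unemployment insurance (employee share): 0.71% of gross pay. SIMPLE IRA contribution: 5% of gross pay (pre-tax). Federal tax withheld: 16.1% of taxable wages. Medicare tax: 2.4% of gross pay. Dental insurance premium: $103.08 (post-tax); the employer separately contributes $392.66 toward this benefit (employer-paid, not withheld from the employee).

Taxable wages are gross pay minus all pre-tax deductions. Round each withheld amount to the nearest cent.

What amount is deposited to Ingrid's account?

$765.87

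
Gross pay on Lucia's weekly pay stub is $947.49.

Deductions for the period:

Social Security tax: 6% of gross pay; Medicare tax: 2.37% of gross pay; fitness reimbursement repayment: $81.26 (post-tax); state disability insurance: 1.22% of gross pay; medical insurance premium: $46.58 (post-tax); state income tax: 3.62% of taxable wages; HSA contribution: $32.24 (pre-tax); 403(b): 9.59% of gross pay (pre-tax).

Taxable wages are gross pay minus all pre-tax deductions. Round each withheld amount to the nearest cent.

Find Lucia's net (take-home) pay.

HSA contribution: $32.24
403(b): $947.49 × 0.0959 = $90.86
Pre-tax total = $32.24 + $90.86 = $123.10
Taxable wages = $947.49 − $123.10 = $824.39
State income tax: $824.39 × 0.0362 = $29.84
State disability insurance: $947.49 × 0.0122 = $11.56
Medicare tax: $947.49 × 0.0237 = $22.46
Social Security tax: $947.49 × 0.06 = $56.85
Fitness reimbursement repayment: $81.26
Medical insurance premium: $46.58
Total deductions = $32.24 + $90.86 + $29.84 + $11.56 + $22.46 + $56.85 + $81.26 + $46.58 = $371.65
Net pay = $947.49 − $371.65 = $575.84

$575.84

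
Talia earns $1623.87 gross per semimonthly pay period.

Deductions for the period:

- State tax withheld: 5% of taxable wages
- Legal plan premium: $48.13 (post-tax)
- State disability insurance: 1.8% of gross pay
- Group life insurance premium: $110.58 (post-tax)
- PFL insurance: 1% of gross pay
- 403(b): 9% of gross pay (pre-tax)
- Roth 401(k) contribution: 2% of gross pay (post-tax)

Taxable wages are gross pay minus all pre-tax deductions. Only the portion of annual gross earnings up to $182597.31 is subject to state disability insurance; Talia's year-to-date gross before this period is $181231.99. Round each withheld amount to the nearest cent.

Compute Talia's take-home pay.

$1171.82

403(b): $1623.87 × 0.09 = $146.15
Taxable wages = $1623.87 − $146.15 = $1477.72
State tax withheld: $1477.72 × 0.05 = $73.89
State disability insurance: only $182597.31 − $181231.99 = $1365.32 of this check is subject → $1365.32 × 0.018 = $24.58
PFL insurance: $1623.87 × 0.01 = $16.24
Legal plan premium: $48.13
Roth 401(k) contribution: $1623.87 × 0.02 = $32.48
Group life insurance premium: $110.58
Total deductions = $146.15 + $73.89 + $24.58 + $16.24 + $48.13 + $32.48 + $110.58 = $452.05
Net pay = $1623.87 − $452.05 = $1171.82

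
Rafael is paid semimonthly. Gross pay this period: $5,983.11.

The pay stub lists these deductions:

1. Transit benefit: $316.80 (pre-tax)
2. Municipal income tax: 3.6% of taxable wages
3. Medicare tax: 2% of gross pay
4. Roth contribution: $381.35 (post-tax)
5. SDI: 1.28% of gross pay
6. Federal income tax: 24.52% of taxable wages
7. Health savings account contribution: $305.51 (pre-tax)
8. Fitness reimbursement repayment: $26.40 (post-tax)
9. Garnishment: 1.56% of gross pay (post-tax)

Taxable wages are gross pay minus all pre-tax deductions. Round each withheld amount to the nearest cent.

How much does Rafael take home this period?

$3,156.01

Health savings account contribution: $305.51
Transit benefit: $316.80
Pre-tax total = $305.51 + $316.80 = $622.31
Taxable wages = $5,983.11 − $622.31 = $5,360.80
Municipal income tax: $5,360.80 × 0.036 = $192.99
Federal income tax: $5,360.80 × 0.2452 = $1,314.47
SDI: $5,983.11 × 0.0128 = $76.58
Medicare tax: $5,983.11 × 0.02 = $119.66
Roth contribution: $381.35
Garnishment: $5,983.11 × 0.0156 = $93.34
Fitness reimbursement repayment: $26.40
Total deductions = $305.51 + $316.80 + $192.99 + $1,314.47 + $76.58 + $119.66 + $381.35 + $93.34 + $26.40 = $2,827.10
Net pay = $5,983.11 − $2,827.10 = $3,156.01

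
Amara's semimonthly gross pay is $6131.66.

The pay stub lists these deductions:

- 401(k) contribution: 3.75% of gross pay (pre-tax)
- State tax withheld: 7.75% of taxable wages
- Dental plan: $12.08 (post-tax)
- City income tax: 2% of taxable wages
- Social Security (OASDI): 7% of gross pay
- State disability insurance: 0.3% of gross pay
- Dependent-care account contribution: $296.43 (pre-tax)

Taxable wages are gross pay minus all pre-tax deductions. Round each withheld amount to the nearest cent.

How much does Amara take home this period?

Dependent-care account contribution: $296.43
401(k) contribution: $6131.66 × 0.0375 = $229.94
Pre-tax total = $296.43 + $229.94 = $526.37
Taxable wages = $6131.66 − $526.37 = $5605.29
City income tax: $5605.29 × 0.02 = $112.11
State tax withheld: $5605.29 × 0.0775 = $434.41
Social Security (OASDI): $6131.66 × 0.07 = $429.22
State disability insurance: $6131.66 × 0.003 = $18.39
Dental plan: $12.08
Total deductions = $296.43 + $229.94 + $112.11 + $434.41 + $429.22 + $18.39 + $12.08 = $1532.58
Net pay = $6131.66 − $1532.58 = $4599.08

$4599.08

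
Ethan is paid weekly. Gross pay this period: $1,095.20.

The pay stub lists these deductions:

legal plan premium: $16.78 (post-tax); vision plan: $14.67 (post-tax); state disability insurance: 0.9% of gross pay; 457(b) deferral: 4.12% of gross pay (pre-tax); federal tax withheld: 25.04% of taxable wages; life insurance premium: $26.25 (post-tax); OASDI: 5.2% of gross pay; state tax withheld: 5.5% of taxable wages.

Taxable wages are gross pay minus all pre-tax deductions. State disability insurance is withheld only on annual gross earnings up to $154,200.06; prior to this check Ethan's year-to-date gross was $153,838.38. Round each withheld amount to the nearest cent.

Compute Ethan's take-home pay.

457(b) deferral: $1,095.20 × 0.0412 = $45.12
Taxable wages = $1,095.20 − $45.12 = $1,050.08
State tax withheld: $1,050.08 × 0.055 = $57.75
Federal tax withheld: $1,050.08 × 0.2504 = $262.94
OASDI: $1,095.20 × 0.052 = $56.95
State disability insurance: only $154,200.06 − $153,838.38 = $361.68 of this check is subject → $361.68 × 0.009 = $3.26
Vision plan: $14.67
Life insurance premium: $26.25
Legal plan premium: $16.78
Total deductions = $45.12 + $57.75 + $262.94 + $56.95 + $3.26 + $14.67 + $26.25 + $16.78 = $483.72
Net pay = $1,095.20 − $483.72 = $611.48

$611.48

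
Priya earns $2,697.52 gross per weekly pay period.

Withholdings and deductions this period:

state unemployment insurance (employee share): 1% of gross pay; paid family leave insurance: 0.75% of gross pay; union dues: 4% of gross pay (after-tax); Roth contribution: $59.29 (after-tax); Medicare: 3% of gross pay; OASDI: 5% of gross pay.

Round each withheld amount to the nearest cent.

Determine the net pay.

$2,267.31

Paid family leave insurance: $2,697.52 × 0.0075 = $20.23
OASDI: $2,697.52 × 0.05 = $134.88
Medicare: $2,697.52 × 0.03 = $80.93
State unemployment insurance (employee share): $2,697.52 × 0.01 = $26.98
Union dues: $2,697.52 × 0.04 = $107.90
Roth contribution: $59.29
Total deductions = $20.23 + $134.88 + $80.93 + $26.98 + $107.90 + $59.29 = $430.21
Net pay = $2,697.52 − $430.21 = $2,267.31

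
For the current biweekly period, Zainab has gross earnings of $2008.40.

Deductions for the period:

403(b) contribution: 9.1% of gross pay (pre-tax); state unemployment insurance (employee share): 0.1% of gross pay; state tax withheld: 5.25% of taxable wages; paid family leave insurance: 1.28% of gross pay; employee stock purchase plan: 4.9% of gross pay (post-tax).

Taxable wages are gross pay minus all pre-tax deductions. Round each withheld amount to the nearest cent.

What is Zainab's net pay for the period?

$1603.66

403(b) contribution: $2008.40 × 0.091 = $182.76
Taxable wages = $2008.40 − $182.76 = $1825.64
State tax withheld: $1825.64 × 0.0525 = $95.85
Paid family leave insurance: $2008.40 × 0.0128 = $25.71
State unemployment insurance (employee share): $2008.40 × 0.001 = $2.01
Employee stock purchase plan: $2008.40 × 0.049 = $98.41
Total deductions = $182.76 + $95.85 + $25.71 + $2.01 + $98.41 = $404.74
Net pay = $2008.40 − $404.74 = $1603.66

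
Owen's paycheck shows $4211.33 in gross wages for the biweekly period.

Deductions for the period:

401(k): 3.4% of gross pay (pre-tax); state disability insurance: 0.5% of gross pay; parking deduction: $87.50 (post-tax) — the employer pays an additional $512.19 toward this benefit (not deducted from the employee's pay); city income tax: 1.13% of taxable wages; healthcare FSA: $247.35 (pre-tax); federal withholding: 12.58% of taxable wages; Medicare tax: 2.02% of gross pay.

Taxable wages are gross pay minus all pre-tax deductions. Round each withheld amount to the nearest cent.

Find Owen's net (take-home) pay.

$3103.33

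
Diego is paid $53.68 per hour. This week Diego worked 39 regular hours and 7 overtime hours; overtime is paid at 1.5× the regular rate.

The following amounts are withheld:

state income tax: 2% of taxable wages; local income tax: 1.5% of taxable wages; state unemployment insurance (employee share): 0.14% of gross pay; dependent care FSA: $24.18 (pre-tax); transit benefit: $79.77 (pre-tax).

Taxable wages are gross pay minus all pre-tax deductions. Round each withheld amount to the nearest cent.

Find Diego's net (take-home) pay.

Regular pay: 39 × $53.68 = $2,093.52
Overtime pay: 7 × $53.68 × 1.5 = $563.64
Gross pay = $2,093.52 + $563.64 = $2,657.16
Dependent care FSA: $24.18
Transit benefit: $79.77
Pre-tax total = $24.18 + $79.77 = $103.95
Taxable wages = $2,657.16 − $103.95 = $2,553.21
State income tax: $2,553.21 × 0.02 = $51.06
Local income tax: $2,553.21 × 0.015 = $38.30
State unemployment insurance (employee share): $2,657.16 × 0.0014 = $3.72
Total deductions = $24.18 + $79.77 + $51.06 + $38.30 + $3.72 = $197.03
Net pay = $2,657.16 − $197.03 = $2,460.13

$2,460.13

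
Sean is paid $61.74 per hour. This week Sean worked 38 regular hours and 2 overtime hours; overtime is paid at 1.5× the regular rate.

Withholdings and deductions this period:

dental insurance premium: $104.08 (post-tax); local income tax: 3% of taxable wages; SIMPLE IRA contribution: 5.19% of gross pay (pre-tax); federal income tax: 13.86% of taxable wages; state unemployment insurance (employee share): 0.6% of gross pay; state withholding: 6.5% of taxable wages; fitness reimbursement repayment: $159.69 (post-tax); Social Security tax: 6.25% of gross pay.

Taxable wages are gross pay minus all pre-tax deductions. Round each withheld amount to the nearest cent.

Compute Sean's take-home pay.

Regular pay: 38 × $61.74 = $2,346.12
Overtime pay: 2 × $61.74 × 1.5 = $185.22
Gross pay = $2,346.12 + $185.22 = $2,531.34
SIMPLE IRA contribution: $2,531.34 × 0.0519 = $131.38
Taxable wages = $2,531.34 − $131.38 = $2,399.96
State withholding: $2,399.96 × 0.065 = $156.00
Federal income tax: $2,399.96 × 0.1386 = $332.63
Local income tax: $2,399.96 × 0.03 = $72.00
Social Security tax: $2,531.34 × 0.0625 = $158.21
State unemployment insurance (employee share): $2,531.34 × 0.006 = $15.19
Fitness reimbursement repayment: $159.69
Dental insurance premium: $104.08
Total deductions = $131.38 + $156.00 + $332.63 + $72.00 + $158.21 + $15.19 + $159.69 + $104.08 = $1,129.18
Net pay = $2,531.34 − $1,129.18 = $1,402.16

$1,402.16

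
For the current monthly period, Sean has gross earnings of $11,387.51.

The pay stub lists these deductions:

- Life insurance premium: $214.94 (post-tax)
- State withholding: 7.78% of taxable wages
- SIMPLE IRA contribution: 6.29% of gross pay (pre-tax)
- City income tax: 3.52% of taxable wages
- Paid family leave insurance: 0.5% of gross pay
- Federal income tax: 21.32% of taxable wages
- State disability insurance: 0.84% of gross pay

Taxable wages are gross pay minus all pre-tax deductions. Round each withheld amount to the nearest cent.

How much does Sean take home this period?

$6,822.74

SIMPLE IRA contribution: $11,387.51 × 0.0629 = $716.27
Taxable wages = $11,387.51 − $716.27 = $10,671.24
Federal income tax: $10,671.24 × 0.2132 = $2,275.11
City income tax: $10,671.24 × 0.0352 = $375.63
State withholding: $10,671.24 × 0.0778 = $830.22
State disability insurance: $11,387.51 × 0.0084 = $95.66
Paid family leave insurance: $11,387.51 × 0.005 = $56.94
Life insurance premium: $214.94
Total deductions = $716.27 + $2,275.11 + $375.63 + $830.22 + $95.66 + $56.94 + $214.94 = $4,564.77
Net pay = $11,387.51 − $4,564.77 = $6,822.74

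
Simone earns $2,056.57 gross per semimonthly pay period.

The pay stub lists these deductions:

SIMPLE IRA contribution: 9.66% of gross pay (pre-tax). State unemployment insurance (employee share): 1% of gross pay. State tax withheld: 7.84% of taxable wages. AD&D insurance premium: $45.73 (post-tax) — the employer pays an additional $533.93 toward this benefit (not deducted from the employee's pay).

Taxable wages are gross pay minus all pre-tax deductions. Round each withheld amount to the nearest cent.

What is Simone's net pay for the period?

SIMPLE IRA contribution: $2,056.57 × 0.0966 = $198.66
Taxable wages = $2,056.57 − $198.66 = $1,857.91
State tax withheld: $1,857.91 × 0.0784 = $145.66
State unemployment insurance (employee share): $2,056.57 × 0.01 = $20.57
AD&D insurance premium: $45.73
(Employer's $533.93 toward AD&D insurance premium is not withheld from the employee.)
Total deductions = $198.66 + $145.66 + $20.57 + $45.73 = $410.62
Net pay = $2,056.57 − $410.62 = $1,645.95

$1,645.95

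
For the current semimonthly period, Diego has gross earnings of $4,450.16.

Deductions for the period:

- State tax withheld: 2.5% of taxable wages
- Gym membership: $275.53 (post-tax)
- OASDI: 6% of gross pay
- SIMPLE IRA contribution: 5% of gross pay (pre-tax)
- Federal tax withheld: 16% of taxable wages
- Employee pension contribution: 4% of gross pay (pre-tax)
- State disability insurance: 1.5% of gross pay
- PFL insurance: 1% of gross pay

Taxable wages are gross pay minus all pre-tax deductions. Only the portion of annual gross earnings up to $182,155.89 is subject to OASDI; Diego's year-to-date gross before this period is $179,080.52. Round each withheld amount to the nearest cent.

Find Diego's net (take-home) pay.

SIMPLE IRA contribution: $4,450.16 × 0.05 = $222.51
Employee pension contribution: $4,450.16 × 0.04 = $178.01
Pre-tax total = $222.51 + $178.01 = $400.52
Taxable wages = $4,450.16 − $400.52 = $4,049.64
Federal tax withheld: $4,049.64 × 0.16 = $647.94
State tax withheld: $4,049.64 × 0.025 = $101.24
PFL insurance: $4,450.16 × 0.01 = $44.50
State disability insurance: $4,450.16 × 0.015 = $66.75
OASDI: only $182,155.89 − $179,080.52 = $3,075.37 of this check is subject → $3,075.37 × 0.06 = $184.52
Gym membership: $275.53
Total deductions = $222.51 + $178.01 + $647.94 + $101.24 + $44.50 + $66.75 + $184.52 + $275.53 = $1,721.00
Net pay = $4,450.16 − $1,721.00 = $2,729.16

$2,729.16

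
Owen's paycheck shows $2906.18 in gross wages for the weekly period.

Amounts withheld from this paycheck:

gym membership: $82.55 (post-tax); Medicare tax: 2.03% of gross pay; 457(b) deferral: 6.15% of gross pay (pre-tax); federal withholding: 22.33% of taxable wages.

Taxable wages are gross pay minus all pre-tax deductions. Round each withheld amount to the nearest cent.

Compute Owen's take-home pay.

$1976.86

457(b) deferral: $2906.18 × 0.0615 = $178.73
Taxable wages = $2906.18 − $178.73 = $2727.45
Federal withholding: $2727.45 × 0.2233 = $609.04
Medicare tax: $2906.18 × 0.0203 = $59.00
Gym membership: $82.55
Total deductions = $178.73 + $609.04 + $59.00 + $82.55 = $929.32
Net pay = $2906.18 − $929.32 = $1976.86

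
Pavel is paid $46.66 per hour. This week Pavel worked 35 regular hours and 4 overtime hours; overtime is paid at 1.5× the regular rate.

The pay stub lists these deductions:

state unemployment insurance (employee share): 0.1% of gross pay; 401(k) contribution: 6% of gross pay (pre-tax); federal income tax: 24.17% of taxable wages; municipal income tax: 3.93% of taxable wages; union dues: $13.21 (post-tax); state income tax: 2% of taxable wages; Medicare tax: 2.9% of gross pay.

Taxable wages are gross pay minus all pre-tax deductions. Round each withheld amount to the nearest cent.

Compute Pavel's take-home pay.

Regular pay: 35 × $46.66 = $1,633.10
Overtime pay: 4 × $46.66 × 1.5 = $279.96
Gross pay = $1,633.10 + $279.96 = $1,913.06
401(k) contribution: $1,913.06 × 0.06 = $114.78
Taxable wages = $1,913.06 − $114.78 = $1,798.28
Federal income tax: $1,798.28 × 0.2417 = $434.64
State income tax: $1,798.28 × 0.02 = $35.97
Municipal income tax: $1,798.28 × 0.0393 = $70.67
State unemployment insurance (employee share): $1,913.06 × 0.001 = $1.91
Medicare tax: $1,913.06 × 0.029 = $55.48
Union dues: $13.21
Total deductions = $114.78 + $434.64 + $35.97 + $70.67 + $1.91 + $55.48 + $13.21 = $726.66
Net pay = $1,913.06 − $726.66 = $1,186.40

$1,186.40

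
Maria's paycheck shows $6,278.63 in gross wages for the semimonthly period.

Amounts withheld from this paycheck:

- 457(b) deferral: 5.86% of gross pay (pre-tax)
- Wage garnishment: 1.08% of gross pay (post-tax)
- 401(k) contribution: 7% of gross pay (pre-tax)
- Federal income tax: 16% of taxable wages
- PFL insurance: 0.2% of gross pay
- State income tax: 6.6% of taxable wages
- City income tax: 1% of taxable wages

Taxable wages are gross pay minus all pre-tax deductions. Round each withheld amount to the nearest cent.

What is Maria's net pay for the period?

$4,099.63

457(b) deferral: $6,278.63 × 0.0586 = $367.93
401(k) contribution: $6,278.63 × 0.07 = $439.50
Pre-tax total = $367.93 + $439.50 = $807.43
Taxable wages = $6,278.63 − $807.43 = $5,471.20
Federal income tax: $5,471.20 × 0.16 = $875.39
City income tax: $5,471.20 × 0.01 = $54.71
State income tax: $5,471.20 × 0.066 = $361.10
PFL insurance: $6,278.63 × 0.002 = $12.56
Wage garnishment: $6,278.63 × 0.0108 = $67.81
Total deductions = $367.93 + $439.50 + $875.39 + $54.71 + $361.10 + $12.56 + $67.81 = $2,179.00
Net pay = $6,278.63 − $2,179.00 = $4,099.63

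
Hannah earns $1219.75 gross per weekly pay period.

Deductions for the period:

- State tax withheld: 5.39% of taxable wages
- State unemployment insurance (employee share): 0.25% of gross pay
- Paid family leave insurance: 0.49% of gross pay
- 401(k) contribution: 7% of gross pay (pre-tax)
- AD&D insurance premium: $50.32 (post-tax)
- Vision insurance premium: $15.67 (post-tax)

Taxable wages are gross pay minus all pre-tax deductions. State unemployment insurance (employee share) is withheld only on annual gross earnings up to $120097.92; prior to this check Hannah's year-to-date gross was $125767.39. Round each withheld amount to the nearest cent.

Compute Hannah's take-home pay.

401(k) contribution: $1219.75 × 0.07 = $85.38
Taxable wages = $1219.75 − $85.38 = $1134.37
State tax withheld: $1134.37 × 0.0539 = $61.14
Paid family leave insurance: $1219.75 × 0.0049 = $5.98
State unemployment insurance (employee share): annual cap $120097.92 already reached (YTD $125767.39), so $0.00
Vision insurance premium: $15.67
AD&D insurance premium: $50.32
Total deductions = $85.38 + $61.14 + $5.98 + $0.00 + $15.67 + $50.32 = $218.49
Net pay = $1219.75 − $218.49 = $1001.26

$1001.26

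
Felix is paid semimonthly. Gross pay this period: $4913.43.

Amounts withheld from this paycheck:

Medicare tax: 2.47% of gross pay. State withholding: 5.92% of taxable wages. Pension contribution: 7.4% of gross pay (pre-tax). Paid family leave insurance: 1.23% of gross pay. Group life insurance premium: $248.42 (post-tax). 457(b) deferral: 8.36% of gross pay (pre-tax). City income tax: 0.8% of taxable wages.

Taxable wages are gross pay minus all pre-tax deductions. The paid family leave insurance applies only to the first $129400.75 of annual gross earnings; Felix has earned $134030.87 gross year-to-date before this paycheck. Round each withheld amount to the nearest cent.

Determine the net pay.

457(b) deferral: $4913.43 × 0.0836 = $410.76
Pension contribution: $4913.43 × 0.074 = $363.59
Pre-tax total = $410.76 + $363.59 = $774.35
Taxable wages = $4913.43 − $774.35 = $4139.08
City income tax: $4139.08 × 0.008 = $33.11
State withholding: $4139.08 × 0.0592 = $245.03
Paid family leave insurance: annual cap $129400.75 already reached (YTD $134030.87), so $0.00
Medicare tax: $4913.43 × 0.0247 = $121.36
Group life insurance premium: $248.42
Total deductions = $410.76 + $363.59 + $33.11 + $245.03 + $0.00 + $121.36 + $248.42 = $1422.27
Net pay = $4913.43 − $1422.27 = $3491.16

$3491.16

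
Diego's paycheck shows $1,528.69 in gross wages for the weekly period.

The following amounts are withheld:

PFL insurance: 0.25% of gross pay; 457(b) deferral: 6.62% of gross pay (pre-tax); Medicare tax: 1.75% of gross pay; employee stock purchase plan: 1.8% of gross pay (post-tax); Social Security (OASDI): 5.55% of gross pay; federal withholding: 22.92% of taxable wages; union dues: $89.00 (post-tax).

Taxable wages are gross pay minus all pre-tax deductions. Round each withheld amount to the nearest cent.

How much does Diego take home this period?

457(b) deferral: $1,528.69 × 0.0662 = $101.20
Taxable wages = $1,528.69 − $101.20 = $1,427.49
Federal withholding: $1,427.49 × 0.2292 = $327.18
Social Security (OASDI): $1,528.69 × 0.0555 = $84.84
Medicare tax: $1,528.69 × 0.0175 = $26.75
PFL insurance: $1,528.69 × 0.0025 = $3.82
Employee stock purchase plan: $1,528.69 × 0.018 = $27.52
Union dues: $89.00
Total deductions = $101.20 + $327.18 + $84.84 + $26.75 + $3.82 + $27.52 + $89.00 = $660.31
Net pay = $1,528.69 − $660.31 = $868.38

$868.38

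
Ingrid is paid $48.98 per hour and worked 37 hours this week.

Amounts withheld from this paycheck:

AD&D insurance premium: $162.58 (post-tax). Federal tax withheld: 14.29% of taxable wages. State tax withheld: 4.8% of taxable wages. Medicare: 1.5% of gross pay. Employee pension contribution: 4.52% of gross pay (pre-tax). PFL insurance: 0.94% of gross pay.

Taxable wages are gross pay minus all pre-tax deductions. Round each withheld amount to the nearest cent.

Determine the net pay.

Gross pay: 37 × $48.98 = $1,812.26
Employee pension contribution: $1,812.26 × 0.0452 = $81.91
Taxable wages = $1,812.26 − $81.91 = $1,730.35
Federal tax withheld: $1,730.35 × 0.1429 = $247.27
State tax withheld: $1,730.35 × 0.048 = $83.06
Medicare: $1,812.26 × 0.015 = $27.18
PFL insurance: $1,812.26 × 0.0094 = $17.04
AD&D insurance premium: $162.58
Total deductions = $81.91 + $247.27 + $83.06 + $27.18 + $17.04 + $162.58 = $619.04
Net pay = $1,812.26 − $619.04 = $1,193.22

$1,193.22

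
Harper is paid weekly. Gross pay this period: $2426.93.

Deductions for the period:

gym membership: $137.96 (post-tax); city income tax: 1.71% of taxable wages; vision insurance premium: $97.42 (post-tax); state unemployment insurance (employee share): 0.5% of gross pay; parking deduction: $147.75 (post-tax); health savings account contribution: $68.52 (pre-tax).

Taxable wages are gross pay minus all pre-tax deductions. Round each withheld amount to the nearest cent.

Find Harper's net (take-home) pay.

$1922.82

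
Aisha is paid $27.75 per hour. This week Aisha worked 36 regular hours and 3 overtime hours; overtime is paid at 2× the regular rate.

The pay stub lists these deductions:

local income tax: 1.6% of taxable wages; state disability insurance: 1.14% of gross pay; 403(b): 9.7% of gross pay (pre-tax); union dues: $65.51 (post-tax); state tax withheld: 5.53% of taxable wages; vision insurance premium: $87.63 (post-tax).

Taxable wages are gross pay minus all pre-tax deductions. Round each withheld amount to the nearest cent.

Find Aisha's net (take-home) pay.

$810.98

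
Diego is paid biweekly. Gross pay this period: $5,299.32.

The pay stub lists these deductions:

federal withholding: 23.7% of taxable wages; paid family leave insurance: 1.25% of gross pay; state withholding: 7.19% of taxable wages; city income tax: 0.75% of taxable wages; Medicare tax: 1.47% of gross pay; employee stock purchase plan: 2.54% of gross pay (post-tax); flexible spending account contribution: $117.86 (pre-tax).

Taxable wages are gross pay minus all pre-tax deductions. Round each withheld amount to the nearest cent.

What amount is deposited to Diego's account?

$3,263.30

Flexible spending account contribution: $117.86
Taxable wages = $5,299.32 − $117.86 = $5,181.46
Federal withholding: $5,181.46 × 0.237 = $1,228.01
City income tax: $5,181.46 × 0.0075 = $38.86
State withholding: $5,181.46 × 0.0719 = $372.55
Paid family leave insurance: $5,299.32 × 0.0125 = $66.24
Medicare tax: $5,299.32 × 0.0147 = $77.90
Employee stock purchase plan: $5,299.32 × 0.0254 = $134.60
Total deductions = $117.86 + $1,228.01 + $38.86 + $372.55 + $66.24 + $77.90 + $134.60 = $2,036.02
Net pay = $5,299.32 − $2,036.02 = $3,263.30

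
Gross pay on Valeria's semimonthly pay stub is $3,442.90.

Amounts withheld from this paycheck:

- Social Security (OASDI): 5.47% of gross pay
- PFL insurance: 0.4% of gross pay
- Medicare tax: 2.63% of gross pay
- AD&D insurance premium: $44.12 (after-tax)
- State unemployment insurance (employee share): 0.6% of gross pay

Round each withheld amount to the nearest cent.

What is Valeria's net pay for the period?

Medicare tax: $3,442.90 × 0.0263 = $90.55
State unemployment insurance (employee share): $3,442.90 × 0.006 = $20.66
PFL insurance: $3,442.90 × 0.004 = $13.77
Social Security (OASDI): $3,442.90 × 0.0547 = $188.33
AD&D insurance premium: $44.12
Total deductions = $90.55 + $20.66 + $13.77 + $188.33 + $44.12 = $357.43
Net pay = $3,442.90 − $357.43 = $3,085.47

$3,085.47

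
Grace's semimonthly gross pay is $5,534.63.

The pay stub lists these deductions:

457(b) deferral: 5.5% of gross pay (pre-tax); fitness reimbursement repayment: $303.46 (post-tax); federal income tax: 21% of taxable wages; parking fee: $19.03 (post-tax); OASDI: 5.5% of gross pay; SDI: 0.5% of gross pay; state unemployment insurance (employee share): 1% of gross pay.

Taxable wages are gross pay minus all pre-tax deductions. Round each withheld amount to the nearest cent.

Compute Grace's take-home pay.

457(b) deferral: $5,534.63 × 0.055 = $304.40
Taxable wages = $5,534.63 − $304.40 = $5,230.23
Federal income tax: $5,230.23 × 0.21 = $1,098.35
OASDI: $5,534.63 × 0.055 = $304.40
State unemployment insurance (employee share): $5,534.63 × 0.01 = $55.35
SDI: $5,534.63 × 0.005 = $27.67
Fitness reimbursement repayment: $303.46
Parking fee: $19.03
Total deductions = $304.40 + $1,098.35 + $304.40 + $55.35 + $27.67 + $303.46 + $19.03 = $2,112.66
Net pay = $5,534.63 − $2,112.66 = $3,421.97

$3,421.97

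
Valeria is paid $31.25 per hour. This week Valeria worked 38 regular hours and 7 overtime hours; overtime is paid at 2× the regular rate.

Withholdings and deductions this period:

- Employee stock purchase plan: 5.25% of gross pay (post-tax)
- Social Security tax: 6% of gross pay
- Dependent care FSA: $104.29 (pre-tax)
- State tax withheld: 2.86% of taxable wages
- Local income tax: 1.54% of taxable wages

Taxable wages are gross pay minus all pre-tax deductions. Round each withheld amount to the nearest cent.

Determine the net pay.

Regular pay: 38 × $31.25 = $1,187.50
Overtime pay: 7 × $31.25 × 2 = $437.50
Gross pay = $1,187.50 + $437.50 = $1,625.00
Dependent care FSA: $104.29
Taxable wages = $1,625.00 − $104.29 = $1,520.71
State tax withheld: $1,520.71 × 0.0286 = $43.49
Local income tax: $1,520.71 × 0.0154 = $23.42
Social Security tax: $1,625.00 × 0.06 = $97.50
Employee stock purchase plan: $1,625.00 × 0.0525 = $85.31
Total deductions = $104.29 + $43.49 + $23.42 + $97.50 + $85.31 = $354.01
Net pay = $1,625.00 − $354.01 = $1,270.99

$1,270.99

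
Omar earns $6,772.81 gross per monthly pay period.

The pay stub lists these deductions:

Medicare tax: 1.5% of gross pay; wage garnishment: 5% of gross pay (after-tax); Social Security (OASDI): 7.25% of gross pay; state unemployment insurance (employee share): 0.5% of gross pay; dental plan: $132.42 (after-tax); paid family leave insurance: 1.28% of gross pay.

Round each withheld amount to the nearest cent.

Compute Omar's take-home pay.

$5,588.58

Paid family leave insurance: $6,772.81 × 0.0128 = $86.69
Medicare tax: $6,772.81 × 0.015 = $101.59
State unemployment insurance (employee share): $6,772.81 × 0.005 = $33.86
Social Security (OASDI): $6,772.81 × 0.0725 = $491.03
Wage garnishment: $6,772.81 × 0.05 = $338.64
Dental plan: $132.42
Total deductions = $86.69 + $101.59 + $33.86 + $491.03 + $338.64 + $132.42 = $1,184.23
Net pay = $6,772.81 − $1,184.23 = $5,588.58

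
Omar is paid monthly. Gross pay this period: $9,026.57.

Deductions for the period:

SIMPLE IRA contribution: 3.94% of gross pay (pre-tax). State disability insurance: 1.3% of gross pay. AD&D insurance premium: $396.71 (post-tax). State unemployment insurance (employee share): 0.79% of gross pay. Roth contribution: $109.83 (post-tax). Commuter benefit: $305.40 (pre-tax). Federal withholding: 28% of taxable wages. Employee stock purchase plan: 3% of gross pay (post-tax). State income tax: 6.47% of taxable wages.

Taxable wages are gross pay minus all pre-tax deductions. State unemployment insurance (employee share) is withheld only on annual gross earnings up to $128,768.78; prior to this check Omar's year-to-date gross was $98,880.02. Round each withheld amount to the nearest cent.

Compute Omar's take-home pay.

SIMPLE IRA contribution: $9,026.57 × 0.0394 = $355.65
Commuter benefit: $305.40
Pre-tax total = $355.65 + $305.40 = $661.05
Taxable wages = $9,026.57 − $661.05 = $8,365.52
Federal withholding: $8,365.52 × 0.28 = $2,342.35
State income tax: $8,365.52 × 0.0647 = $541.25
State disability insurance: $9,026.57 × 0.013 = $117.35
State unemployment insurance (employee share): cap not yet reached, full $9,026.57 is subject → $9,026.57 × 0.0079 = $71.31
AD&D insurance premium: $396.71
Roth contribution: $109.83
Employee stock purchase plan: $9,026.57 × 0.03 = $270.80
Total deductions = $355.65 + $305.40 + $2,342.35 + $541.25 + $117.35 + $71.31 + $396.71 + $109.83 + $270.80 = $4,510.65
Net pay = $9,026.57 − $4,510.65 = $4,515.92

$4,515.92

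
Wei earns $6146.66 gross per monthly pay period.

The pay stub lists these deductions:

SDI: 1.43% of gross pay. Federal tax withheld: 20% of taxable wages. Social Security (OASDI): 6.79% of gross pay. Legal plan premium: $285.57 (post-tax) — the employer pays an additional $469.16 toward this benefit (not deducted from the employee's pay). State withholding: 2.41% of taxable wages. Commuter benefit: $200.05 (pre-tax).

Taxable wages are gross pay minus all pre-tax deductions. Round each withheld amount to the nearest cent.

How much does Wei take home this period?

$3823.15

Commuter benefit: $200.05
Taxable wages = $6146.66 − $200.05 = $5946.61
State withholding: $5946.61 × 0.0241 = $143.31
Federal tax withheld: $5946.61 × 0.2 = $1189.32
SDI: $6146.66 × 0.0143 = $87.90
Social Security (OASDI): $6146.66 × 0.0679 = $417.36
Legal plan premium: $285.57
(Employer's $469.16 toward legal plan premium is not withheld from the employee.)
Total deductions = $200.05 + $143.31 + $1189.32 + $87.90 + $417.36 + $285.57 = $2323.51
Net pay = $6146.66 − $2323.51 = $3823.15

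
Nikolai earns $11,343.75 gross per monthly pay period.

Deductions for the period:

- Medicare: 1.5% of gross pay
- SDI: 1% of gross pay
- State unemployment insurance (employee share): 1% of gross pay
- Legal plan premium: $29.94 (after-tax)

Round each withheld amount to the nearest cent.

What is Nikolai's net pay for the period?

$10,916.77

State unemployment insurance (employee share): $11,343.75 × 0.01 = $113.44
SDI: $11,343.75 × 0.01 = $113.44
Medicare: $11,343.75 × 0.015 = $170.16
Legal plan premium: $29.94
Total deductions = $113.44 + $113.44 + $170.16 + $29.94 = $426.98
Net pay = $11,343.75 − $426.98 = $10,916.77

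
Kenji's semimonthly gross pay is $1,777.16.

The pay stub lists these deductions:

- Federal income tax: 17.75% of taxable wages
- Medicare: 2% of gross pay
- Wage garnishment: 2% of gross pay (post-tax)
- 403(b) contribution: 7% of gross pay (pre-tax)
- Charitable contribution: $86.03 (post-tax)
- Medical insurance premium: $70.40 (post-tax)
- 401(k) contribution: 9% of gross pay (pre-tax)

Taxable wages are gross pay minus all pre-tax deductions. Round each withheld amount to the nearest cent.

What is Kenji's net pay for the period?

$1,000.33

403(b) contribution: $1,777.16 × 0.07 = $124.40
401(k) contribution: $1,777.16 × 0.09 = $159.94
Pre-tax total = $124.40 + $159.94 = $284.34
Taxable wages = $1,777.16 − $284.34 = $1,492.82
Federal income tax: $1,492.82 × 0.1775 = $264.98
Medicare: $1,777.16 × 0.02 = $35.54
Charitable contribution: $86.03
Medical insurance premium: $70.40
Wage garnishment: $1,777.16 × 0.02 = $35.54
Total deductions = $124.40 + $159.94 + $264.98 + $35.54 + $86.03 + $70.40 + $35.54 = $776.83
Net pay = $1,777.16 − $776.83 = $1,000.33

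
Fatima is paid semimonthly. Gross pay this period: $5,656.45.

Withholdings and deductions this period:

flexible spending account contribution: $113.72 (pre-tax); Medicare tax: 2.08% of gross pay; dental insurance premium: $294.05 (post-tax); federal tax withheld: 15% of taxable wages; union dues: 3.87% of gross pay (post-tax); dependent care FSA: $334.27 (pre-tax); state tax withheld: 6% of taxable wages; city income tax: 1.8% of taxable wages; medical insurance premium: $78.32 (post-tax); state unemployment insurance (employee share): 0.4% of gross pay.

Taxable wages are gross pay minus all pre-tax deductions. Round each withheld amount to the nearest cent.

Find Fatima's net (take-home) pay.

$3,289.38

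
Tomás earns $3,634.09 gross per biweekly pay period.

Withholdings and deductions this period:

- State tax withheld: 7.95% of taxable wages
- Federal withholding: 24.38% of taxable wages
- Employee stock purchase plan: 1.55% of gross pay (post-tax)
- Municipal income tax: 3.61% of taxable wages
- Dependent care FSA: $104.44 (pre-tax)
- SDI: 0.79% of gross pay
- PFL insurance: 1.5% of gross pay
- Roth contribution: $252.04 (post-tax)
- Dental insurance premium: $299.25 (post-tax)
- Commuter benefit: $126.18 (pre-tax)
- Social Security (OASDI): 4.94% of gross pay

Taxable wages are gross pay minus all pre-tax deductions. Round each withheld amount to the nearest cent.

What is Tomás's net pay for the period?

$1,309.89

Commuter benefit: $126.18
Dependent care FSA: $104.44
Pre-tax total = $126.18 + $104.44 = $230.62
Taxable wages = $3,634.09 − $230.62 = $3,403.47
Federal withholding: $3,403.47 × 0.2438 = $829.77
Municipal income tax: $3,403.47 × 0.0361 = $122.87
State tax withheld: $3,403.47 × 0.0795 = $270.58
PFL insurance: $3,634.09 × 0.015 = $54.51
Social Security (OASDI): $3,634.09 × 0.0494 = $179.52
SDI: $3,634.09 × 0.0079 = $28.71
Employee stock purchase plan: $3,634.09 × 0.0155 = $56.33
Roth contribution: $252.04
Dental insurance premium: $299.25
Total deductions = $126.18 + $104.44 + $829.77 + $122.87 + $270.58 + $54.51 + $179.52 + $28.71 + $56.33 + $252.04 + $299.25 = $2,324.20
Net pay = $3,634.09 − $2,324.20 = $1,309.89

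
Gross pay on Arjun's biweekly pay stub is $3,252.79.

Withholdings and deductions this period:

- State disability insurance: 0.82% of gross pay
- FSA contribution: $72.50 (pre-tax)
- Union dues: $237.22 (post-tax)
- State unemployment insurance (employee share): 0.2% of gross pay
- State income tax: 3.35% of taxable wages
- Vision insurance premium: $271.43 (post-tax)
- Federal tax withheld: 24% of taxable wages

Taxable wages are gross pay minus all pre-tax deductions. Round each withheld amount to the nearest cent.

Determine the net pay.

$1,768.65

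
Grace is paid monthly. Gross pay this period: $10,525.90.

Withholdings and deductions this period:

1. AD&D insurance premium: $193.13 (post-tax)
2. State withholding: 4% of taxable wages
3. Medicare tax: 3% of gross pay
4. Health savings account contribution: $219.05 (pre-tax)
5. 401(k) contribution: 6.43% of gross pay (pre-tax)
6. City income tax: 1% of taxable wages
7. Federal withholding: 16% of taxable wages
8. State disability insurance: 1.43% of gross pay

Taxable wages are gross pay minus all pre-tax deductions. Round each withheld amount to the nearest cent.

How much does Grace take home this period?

$6,948.30

401(k) contribution: $10,525.90 × 0.0643 = $676.82
Health savings account contribution: $219.05
Pre-tax total = $676.82 + $219.05 = $895.87
Taxable wages = $10,525.90 − $895.87 = $9,630.03
Federal withholding: $9,630.03 × 0.16 = $1,540.80
State withholding: $9,630.03 × 0.04 = $385.20
City income tax: $9,630.03 × 0.01 = $96.30
Medicare tax: $10,525.90 × 0.03 = $315.78
State disability insurance: $10,525.90 × 0.0143 = $150.52
AD&D insurance premium: $193.13
Total deductions = $676.82 + $219.05 + $1,540.80 + $385.20 + $96.30 + $315.78 + $150.52 + $193.13 = $3,577.60
Net pay = $10,525.90 − $3,577.60 = $6,948.30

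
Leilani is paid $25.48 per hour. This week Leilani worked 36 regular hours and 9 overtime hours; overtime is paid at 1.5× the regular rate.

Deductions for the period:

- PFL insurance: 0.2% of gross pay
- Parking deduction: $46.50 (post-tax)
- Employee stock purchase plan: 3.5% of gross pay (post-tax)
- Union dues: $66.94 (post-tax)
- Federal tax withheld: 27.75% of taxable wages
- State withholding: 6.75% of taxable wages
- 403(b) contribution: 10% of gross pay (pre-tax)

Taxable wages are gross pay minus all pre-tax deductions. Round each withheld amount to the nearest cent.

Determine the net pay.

$583.41

Regular pay: 36 × $25.48 = $917.28
Overtime pay: 9 × $25.48 × 1.5 = $343.98
Gross pay = $917.28 + $343.98 = $1261.26
403(b) contribution: $1261.26 × 0.1 = $126.13
Taxable wages = $1261.26 − $126.13 = $1135.13
State withholding: $1135.13 × 0.0675 = $76.62
Federal tax withheld: $1135.13 × 0.2775 = $315.00
PFL insurance: $1261.26 × 0.002 = $2.52
Employee stock purchase plan: $1261.26 × 0.035 = $44.14
Union dues: $66.94
Parking deduction: $46.50
Total deductions = $126.13 + $76.62 + $315.00 + $2.52 + $44.14 + $66.94 + $46.50 = $677.85
Net pay = $1261.26 − $677.85 = $583.41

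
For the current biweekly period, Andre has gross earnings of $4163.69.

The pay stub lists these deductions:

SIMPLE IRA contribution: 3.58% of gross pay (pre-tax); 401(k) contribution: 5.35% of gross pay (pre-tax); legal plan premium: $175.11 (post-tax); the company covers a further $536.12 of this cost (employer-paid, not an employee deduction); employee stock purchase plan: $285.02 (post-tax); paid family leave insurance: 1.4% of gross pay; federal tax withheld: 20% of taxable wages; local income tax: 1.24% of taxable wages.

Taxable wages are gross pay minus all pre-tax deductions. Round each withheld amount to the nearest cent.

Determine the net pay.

SIMPLE IRA contribution: $4163.69 × 0.0358 = $149.06
401(k) contribution: $4163.69 × 0.0535 = $222.76
Pre-tax total = $149.06 + $222.76 = $371.82
Taxable wages = $4163.69 − $371.82 = $3791.87
Local income tax: $3791.87 × 0.0124 = $47.02
Federal tax withheld: $3791.87 × 0.2 = $758.37
Paid family leave insurance: $4163.69 × 0.014 = $58.29
Employee stock purchase plan: $285.02
Legal plan premium: $175.11
(Employer's $536.12 toward legal plan premium is not withheld from the employee.)
Total deductions = $149.06 + $222.76 + $47.02 + $758.37 + $58.29 + $285.02 + $175.11 = $1695.63
Net pay = $4163.69 − $1695.63 = $2468.06

$2468.06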